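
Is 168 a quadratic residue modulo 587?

(168|587)
  = -(21|587)    [587 ≡ 3 mod 8 ⇒ (2|587)^3 = -1]
  = -(587|21)    [QR: 21 ≡ 1 mod 4, sign kept]
  = -(20|21)    [587 ≡ 20 mod 21]
  = -(5|21)    [21 ≡ 5 mod 8 ⇒ (2|21)^2 = +1]
  = -(21|5)    [QR: 5 ≡ 1 mod 4, sign kept]
  = -(1|5)    [21 ≡ 1 mod 5]
  = -1    [(1|5) = 1]
(168|587) = -1, and 587 is prime, so 168 is not a quadratic residue mod 587.

no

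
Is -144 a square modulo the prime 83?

no

(-144/83)
  = (22/83)    [-144 ≡ 22 mod 83]
  = -(11/83)    [83 ≡ 3 mod 8 ⇒ (2/83) = -1]
  = (83/11)    [QR: both ≡ 3 mod 4, sign flips]
  = (6/11)    [83 ≡ 6 mod 11]
  = -(3/11)    [11 ≡ 3 mod 8 ⇒ (2/11) = -1]
  = (11/3)    [QR: both ≡ 3 mod 4, sign flips]
  = (2/3)    [11 ≡ 2 mod 3]
  = -(1/3)    [3 ≡ 3 mod 8 ⇒ (2/3) = -1]
  = -1    [(1/3) = 1]
(-144/83) = -1, and 83 is prime, so -144 is not a quadratic residue mod 83.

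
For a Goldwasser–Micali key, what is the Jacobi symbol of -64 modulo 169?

1

Reduce the numerator: -64 ≡ 105 (mod 169), so (-64|169) = (105|169).
105 ≡ 1 (mod 4), so quadratic reciprocity gives (105|169) = (169|105). Reduce: 169 ≡ 64 (mod 105). Now have (64|105).
Factor out 2: 64 = 2^6. Since 105 ≡ 1 (mod 8), (2|105) = +1, and (2|105)^6 = +1. Now have (1|105).
(1|105) = 1. Collecting the sign factors: 1.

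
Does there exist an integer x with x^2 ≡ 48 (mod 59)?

yes

(48/59)
  = (3/59)    [59 ≡ 3 mod 8 ⇒ (2/59)^4 = +1]
  = -(59/3)    [QR: both ≡ 3 mod 4, sign flips]
  = -(2/3)    [59 ≡ 2 mod 3]
  = (1/3)    [3 ≡ 3 mod 8 ⇒ (2/3) = -1]
  = 1    [(1/3) = 1]
The Legendre symbol is 1, so x^2 ≡ 48 (mod 59) has solution.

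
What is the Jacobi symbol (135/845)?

0

845 ≡ 1 (mod 4), so quadratic reciprocity gives (135/845) = (845/135). Reduce: 845 ≡ 35 (mod 135). Now have (35/135).
Both 35 ≡ 3 and 135 ≡ 3 (mod 4), so reciprocity gives (35/135) = -(135/35). Reduce: 135 ≡ 30 (mod 35). Now have -(30/35).
Factor out 2: 30 = 2·15. Since 35 ≡ 3 (mod 8), (2/35) = -1. Now have (15/35).
Both 15 ≡ 3 and 35 ≡ 3 (mod 4), so reciprocity gives (15/35) = -(35/15). Reduce: 35 ≡ 5 (mod 15). Now have -(5/15).
5 ≡ 1 (mod 4), so quadratic reciprocity gives (5/15) = (15/5). Reduce: 15 ≡ 0 (mod 5). Now have -(0/5).
The numerator is now 0 with denominator 5 > 1: the symbol is 0.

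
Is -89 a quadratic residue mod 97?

yes

Reduce the numerator: -89 ≡ 8 (mod 97), so (-89/97) = (8/97).
Factor out 2: 8 = 2^3. Since 97 ≡ 1 (mod 8), (2/97) = +1, and (2/97)^3 = +1. Now have (1/97).
(1/97) = 1. Collecting the sign factors: 1.
(-89/97) = 1, and 97 is prime, so -89 is a quadratic residue mod 97.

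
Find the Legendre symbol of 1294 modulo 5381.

1

Factor out 2: 1294 = 2·647. Since 5381 ≡ 5 (mod 8), (2/5381) = -1. Now have -(647/5381).
5381 ≡ 1 (mod 4), so quadratic reciprocity gives (647/5381) = (5381/647). Reduce: 5381 ≡ 205 (mod 647). Now have -(205/647).
205 ≡ 1 (mod 4), so quadratic reciprocity gives (205/647) = (647/205). Reduce: 647 ≡ 32 (mod 205). Now have -(32/205).
Factor out 2: 32 = 2^5. Since 205 ≡ 5 (mod 8), (2/205) = -1, and (2/205)^5 = -1. Now have (1/205).
(1/205) = 1. Collecting the sign factors: 1.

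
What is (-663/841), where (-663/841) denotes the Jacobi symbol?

(-663/841)
  = (663/841)    [841 ≡ 1 mod 4 ⇒ (-1/841) = +1]
  = (841/663)    [QR: 841 ≡ 1 mod 4, sign kept]
  = (178/663)    [841 ≡ 178 mod 663]
  = (89/663)    [663 ≡ 7 mod 8 ⇒ (2/663) = +1]
  = (663/89)    [QR: 89 ≡ 1 mod 4, sign kept]
  = (40/89)    [663 ≡ 40 mod 89]
  = (5/89)    [89 ≡ 1 mod 8 ⇒ (2/89)^3 = +1]
  = (89/5)    [QR: 5 ≡ 1 mod 4, sign kept]
  = (4/5)    [89 ≡ 4 mod 5]
  = (1/5)    [5 ≡ 5 mod 8 ⇒ (2/5)^2 = +1]
  = 1    [(1/5) = 1]

1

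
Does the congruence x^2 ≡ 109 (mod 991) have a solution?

109 ≡ 1 (mod 4), so quadratic reciprocity gives (109/991) = (991/109). Reduce: 991 ≡ 10 (mod 109). Now have (10/109).
Factor out 2: 10 = 2·5. Since 109 ≡ 5 (mod 8), (2/109) = -1. Now have -(5/109).
5 ≡ 1 (mod 4), so quadratic reciprocity gives (5/109) = (109/5). Reduce: 109 ≡ 4 (mod 5). Now have -(4/5).
Factor out 2: 4 = 2^2. Since 5 ≡ 5 (mod 8), (2/5) = -1, and (2/5)^2 = +1. Now have -(1/5).
(1/5) = 1. Collecting the sign factors: -1.
The Legendre symbol is -1, so x^2 ≡ 109 (mod 991) has no solution.

no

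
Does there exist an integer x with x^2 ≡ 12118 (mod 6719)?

Reduce the numerator: 12118 ≡ 5399 (mod 6719), so (12118|6719) = (5399|6719).
Both 5399 ≡ 3 and 6719 ≡ 3 (mod 4), so reciprocity gives (5399|6719) = -(6719|5399). Reduce: 6719 ≡ 1320 (mod 5399). Now have -(1320|5399).
Factor out 2: 1320 = 2^3·165. Since 5399 ≡ 7 (mod 8), (2|5399) = +1, and (2|5399)^3 = +1. Now have -(165|5399).
165 ≡ 1 (mod 4), so quadratic reciprocity gives (165|5399) = (5399|165). Reduce: 5399 ≡ 119 (mod 165). Now have -(119|165).
165 ≡ 1 (mod 4), so quadratic reciprocity gives (119|165) = (165|119). Reduce: 165 ≡ 46 (mod 119). Now have -(46|119).
Factor out 2: 46 = 2·23. Since 119 ≡ 7 (mod 8), (2|119) = +1. Now have -(23|119).
Both 23 ≡ 3 and 119 ≡ 3 (mod 4), so reciprocity gives (23|119) = -(119|23). Reduce: 119 ≡ 4 (mod 23). Now have (4|23).
Factor out 2: 4 = 2^2. Since 23 ≡ 7 (mod 8), (2|23) = +1, and (2|23)^2 = +1. Now have (1|23).
(1|23) = 1. Collecting the sign factors: 1.
The Legendre symbol is 1, so x^2 ≡ 12118 (mod 6719) has solution.

yes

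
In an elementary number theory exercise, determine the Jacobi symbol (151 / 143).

(151 / 143)
  = (8 / 143)    [151 ≡ 8 mod 143]
  = (1 / 143)    [143 ≡ 7 mod 8 ⇒ (2 / 143)^3 = +1]
  = 1    [(1 / 143) = 1]

1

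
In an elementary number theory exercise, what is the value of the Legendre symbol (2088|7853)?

(2088|7853)
  = -(261|7853)    [7853 ≡ 5 mod 8 ⇒ (2|7853)^3 = -1]
  = -(7853|261)    [QR: 261 ≡ 1 mod 4, sign kept]
  = -(23|261)    [7853 ≡ 23 mod 261]
  = -(261|23)    [QR: 261 ≡ 1 mod 4, sign kept]
  = -(8|23)    [261 ≡ 8 mod 23]
  = -(1|23)    [23 ≡ 7 mod 8 ⇒ (2|23)^3 = +1]
  = -1    [(1|23) = 1]

-1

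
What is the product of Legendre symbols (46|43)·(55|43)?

1

By multiplicativity, (46·55|43) = (46|43)·(55|43).
First factor (46|43):
(46|43)
  = (3|43)    [46 ≡ 3 mod 43]
  = -(43|3)    [QR: both ≡ 3 mod 4, sign flips]
  = -(1|3)    [43 ≡ 1 mod 3]
  = -1    [(1|3) = 1]
Second factor (55|43):
(55|43)
  = (12|43)    [55 ≡ 12 mod 43]
  = (3|43)    [43 ≡ 3 mod 8 ⇒ (2|43)^2 = +1]
  = -(43|3)    [QR: both ≡ 3 mod 4, sign flips]
  = -(1|3)    [43 ≡ 1 mod 3]
  = -1    [(1|3) = 1]
Product: (-1)·(-1) = 1.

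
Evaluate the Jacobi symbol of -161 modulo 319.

(-161/319)
  = (158/319)    [-161 ≡ 158 mod 319]
  = (79/319)    [319 ≡ 7 mod 8 ⇒ (2/319) = +1]
  = -(319/79)    [QR: both ≡ 3 mod 4, sign flips]
  = -(3/79)    [319 ≡ 3 mod 79]
  = (79/3)    [QR: both ≡ 3 mod 4, sign flips]
  = (1/3)    [79 ≡ 1 mod 3]
  = 1    [(1/3) = 1]

1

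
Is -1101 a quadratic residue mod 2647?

yes

(-1101/2647)
  = (1546/2647)    [-1101 ≡ 1546 mod 2647]
  = (773/2647)    [2647 ≡ 7 mod 8 ⇒ (2/2647) = +1]
  = (2647/773)    [QR: 773 ≡ 1 mod 4, sign kept]
  = (328/773)    [2647 ≡ 328 mod 773]
  = -(41/773)    [773 ≡ 5 mod 8 ⇒ (2/773)^3 = -1]
  = -(773/41)    [QR: 41 ≡ 1 mod 4, sign kept]
  = -(35/41)    [773 ≡ 35 mod 41]
  = -(41/35)    [QR: 41 ≡ 1 mod 4, sign kept]
  = -(6/35)    [41 ≡ 6 mod 35]
  = (3/35)    [35 ≡ 3 mod 8 ⇒ (2/35) = -1]
  = -(35/3)    [QR: both ≡ 3 mod 4, sign flips]
  = -(2/3)    [35 ≡ 2 mod 3]
  = (1/3)    [3 ≡ 3 mod 8 ⇒ (2/3) = -1]
  = 1    [(1/3) = 1]
The Legendre symbol is 1, so x^2 ≡ -1101 (mod 2647) has solution.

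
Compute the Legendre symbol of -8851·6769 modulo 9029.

By multiplicativity, (-8851·6769|9029) = (-8851|9029)·(6769|9029).
First factor (-8851|9029):
(-8851|9029)
  = (8851|9029)    [9029 ≡ 1 mod 4 ⇒ (-1|9029) = +1]
  = (9029|8851)    [QR: 9029 ≡ 1 mod 4, sign kept]
  = (178|8851)    [9029 ≡ 178 mod 8851]
  = -(89|8851)    [8851 ≡ 3 mod 8 ⇒ (2|8851) = -1]
  = -(8851|89)    [QR: 89 ≡ 1 mod 4, sign kept]
  = -(40|89)    [8851 ≡ 40 mod 89]
  = -(5|89)    [89 ≡ 1 mod 8 ⇒ (2|89)^3 = +1]
  = -(89|5)    [QR: 5 ≡ 1 mod 4, sign kept]
  = -(4|5)    [89 ≡ 4 mod 5]
  = -(1|5)    [5 ≡ 5 mod 8 ⇒ (2|5)^2 = +1]
  = -1    [(1|5) = 1]
Second factor (6769|9029):
(6769|9029)
  = (9029|6769)    [QR: 6769 ≡ 1 mod 4, sign kept]
  = (2260|6769)    [9029 ≡ 2260 mod 6769]
  = (565|6769)    [6769 ≡ 1 mod 8 ⇒ (2|6769)^2 = +1]
  = (6769|565)    [QR: 565 ≡ 1 mod 4, sign kept]
  = (554|565)    [6769 ≡ 554 mod 565]
  = -(277|565)    [565 ≡ 5 mod 8 ⇒ (2|565) = -1]
  = -(565|277)    [QR: 277 ≡ 1 mod 4, sign kept]
  = -(11|277)    [565 ≡ 11 mod 277]
  = -(277|11)    [QR: 277 ≡ 1 mod 4, sign kept]
  = -(2|11)    [277 ≡ 2 mod 11]
  = (1|11)    [11 ≡ 3 mod 8 ⇒ (2|11) = -1]
  = 1    [(1|11) = 1]
Product: (-1)·(1) = -1.

-1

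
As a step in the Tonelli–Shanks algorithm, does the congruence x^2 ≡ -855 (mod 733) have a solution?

no

Reduce the numerator: -855 ≡ 611 (mod 733), so (-855/733) = (611/733).
733 ≡ 1 (mod 4), so quadratic reciprocity gives (611/733) = (733/611). Reduce: 733 ≡ 122 (mod 611). Now have (122/611).
Factor out 2: 122 = 2·61. Since 611 ≡ 3 (mod 8), (2/611) = -1. Now have -(61/611).
61 ≡ 1 (mod 4), so quadratic reciprocity gives (61/611) = (611/61). Reduce: 611 ≡ 1 (mod 61). Now have -(1/61).
(1/61) = 1. Collecting the sign factors: -1.
(-855/733) = -1, and 733 is prime, so -855 is not a quadratic residue mod 733.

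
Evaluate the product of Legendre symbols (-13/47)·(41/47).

-1

By multiplicativity, (-13·41/47) = (-13/47)·(41/47).
First factor (-13/47):
(-13/47)
  = -(13/47)    [47 ≡ 3 mod 4 ⇒ (-1/47) = -1]
  = -(47/13)    [QR: 13 ≡ 1 mod 4, sign kept]
  = -(8/13)    [47 ≡ 8 mod 13]
  = (1/13)    [13 ≡ 5 mod 8 ⇒ (2/13)^3 = -1]
  = 1    [(1/13) = 1]
Second factor (41/47):
(41/47)
  = (47/41)    [QR: 41 ≡ 1 mod 4, sign kept]
  = (6/41)    [47 ≡ 6 mod 41]
  = (3/41)    [41 ≡ 1 mod 8 ⇒ (2/41) = +1]
  = (41/3)    [QR: 41 ≡ 1 mod 4, sign kept]
  = (2/3)    [41 ≡ 2 mod 3]
  = -(1/3)    [3 ≡ 3 mod 8 ⇒ (2/3) = -1]
  = -1    [(1/3) = 1]
Product: (1)·(-1) = -1.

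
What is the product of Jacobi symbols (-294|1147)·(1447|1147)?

By multiplicativity, (-294·1447|1147) = (-294|1147)·(1447|1147).
First factor (-294|1147):
(-294|1147)
  = (853|1147)    [-294 ≡ 853 mod 1147]
  = (1147|853)    [QR: 853 ≡ 1 mod 4, sign kept]
  = (294|853)    [1147 ≡ 294 mod 853]
  = -(147|853)    [853 ≡ 5 mod 8 ⇒ (2|853) = -1]
  = -(853|147)    [QR: 853 ≡ 1 mod 4, sign kept]
  = -(118|147)    [853 ≡ 118 mod 147]
  = (59|147)    [147 ≡ 3 mod 8 ⇒ (2|147) = -1]
  = -(147|59)    [QR: both ≡ 3 mod 4, sign flips]
  = -(29|59)    [147 ≡ 29 mod 59]
  = -(59|29)    [QR: 29 ≡ 1 mod 4, sign kept]
  = -(1|29)    [59 ≡ 1 mod 29]
  = -1    [(1|29) = 1]
Second factor (1447|1147):
(1447|1147)
  = (300|1147)    [1447 ≡ 300 mod 1147]
  = (75|1147)    [1147 ≡ 3 mod 8 ⇒ (2|1147)^2 = +1]
  = -(1147|75)    [QR: both ≡ 3 mod 4, sign flips]
  = -(22|75)    [1147 ≡ 22 mod 75]
  = (11|75)    [75 ≡ 3 mod 8 ⇒ (2|75) = -1]
  = -(75|11)    [QR: both ≡ 3 mod 4, sign flips]
  = -(9|11)    [75 ≡ 9 mod 11]
  = -(11|9)    [QR: 9 ≡ 1 mod 4, sign kept]
  = -(2|9)    [11 ≡ 2 mod 9]
  = -(1|9)    [9 ≡ 1 mod 8 ⇒ (2|9) = +1]
  = -1    [(1|9) = 1]
Product: (-1)·(-1) = 1.

1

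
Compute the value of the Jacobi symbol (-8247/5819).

1

Pull out -1: (-8247/5819) = (-1/5819)·(8247/5819). Since 5819 ≡ 3 (mod 4), (-1/5819) = -1. Now have -(8247/5819).
Reduce the numerator: 8247 ≡ 2428 (mod 5819), so (8247/5819) = (2428/5819).
Factor out 2: 2428 = 2^2·607. Since 5819 ≡ 3 (mod 8), (2/5819) = -1, and (2/5819)^2 = +1. Now have -(607/5819).
Both 607 ≡ 3 and 5819 ≡ 3 (mod 4), so reciprocity gives (607/5819) = -(5819/607). Reduce: 5819 ≡ 356 (mod 607). Now have (356/607).
Factor out 2: 356 = 2^2·89. Since 607 ≡ 7 (mod 8), (2/607) = +1, and (2/607)^2 = +1. Now have (89/607).
89 ≡ 1 (mod 4), so quadratic reciprocity gives (89/607) = (607/89). Reduce: 607 ≡ 73 (mod 89). Now have (73/89).
73 ≡ 1 (mod 4), so quadratic reciprocity gives (73/89) = (89/73). Reduce: 89 ≡ 16 (mod 73). Now have (16/73).
Factor out 2: 16 = 2^4. Since 73 ≡ 1 (mod 8), (2/73) = +1, and (2/73)^4 = +1. Now have (1/73).
(1/73) = 1. Collecting the sign factors: 1.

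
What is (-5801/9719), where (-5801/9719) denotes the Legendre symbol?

(-5801/9719)
  = (3918/9719)    [-5801 ≡ 3918 mod 9719]
  = (1959/9719)    [9719 ≡ 7 mod 8 ⇒ (2/9719) = +1]
  = -(9719/1959)    [QR: both ≡ 3 mod 4, sign flips]
  = -(1883/1959)    [9719 ≡ 1883 mod 1959]
  = (1959/1883)    [QR: both ≡ 3 mod 4, sign flips]
  = (76/1883)    [1959 ≡ 76 mod 1883]
  = (19/1883)    [1883 ≡ 3 mod 8 ⇒ (2/1883)^2 = +1]
  = -(1883/19)    [QR: both ≡ 3 mod 4, sign flips]
  = -(2/19)    [1883 ≡ 2 mod 19]
  = (1/19)    [19 ≡ 3 mod 8 ⇒ (2/19) = -1]
  = 1    [(1/19) = 1]

1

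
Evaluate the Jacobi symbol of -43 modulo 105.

Pull out -1: (-43/105) = (-1/105)·(43/105). Since 105 ≡ 1 (mod 4), (-1/105) = +1. Now have (43/105).
105 ≡ 1 (mod 4), so quadratic reciprocity gives (43/105) = (105/43). Reduce: 105 ≡ 19 (mod 43). Now have (19/43).
Both 19 ≡ 3 and 43 ≡ 3 (mod 4), so reciprocity gives (19/43) = -(43/19). Reduce: 43 ≡ 5 (mod 19). Now have -(5/19).
5 ≡ 1 (mod 4), so quadratic reciprocity gives (5/19) = (19/5). Reduce: 19 ≡ 4 (mod 5). Now have -(4/5).
Factor out 2: 4 = 2^2. Since 5 ≡ 5 (mod 8), (2/5) = -1, and (2/5)^2 = +1. Now have -(1/5).
(1/5) = 1. Collecting the sign factors: -1.

-1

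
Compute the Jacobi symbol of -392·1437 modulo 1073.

-1

By multiplicativity, (-392·1437 / 1073) = (-392 / 1073)·(1437 / 1073).
First factor (-392 / 1073):
Pull out -1: (-392 / 1073) = (-1 / 1073)·(392 / 1073). Since 1073 ≡ 1 (mod 4), (-1 / 1073) = +1. Now have (392 / 1073).
Factor out 2: 392 = 2^3·49. Since 1073 ≡ 1 (mod 8), (2 / 1073) = +1, and (2 / 1073)^3 = +1. Now have (49 / 1073).
49 ≡ 1 (mod 4), so quadratic reciprocity gives (49 / 1073) = (1073 / 49). Reduce: 1073 ≡ 44 (mod 49). Now have (44 / 49).
Factor out 2: 44 = 2^2·11. Since 49 ≡ 1 (mod 8), (2 / 49) = +1, and (2 / 49)^2 = +1. Now have (11 / 49).
49 ≡ 1 (mod 4), so quadratic reciprocity gives (11 / 49) = (49 / 11). Reduce: 49 ≡ 5 (mod 11). Now have (5 / 11).
5 ≡ 1 (mod 4), so quadratic reciprocity gives (5 / 11) = (11 / 5). Reduce: 11 ≡ 1 (mod 5). Now have (1 / 5).
(1 / 5) = 1. Collecting the sign factors: 1.
Second factor (1437 / 1073):
Reduce the numerator: 1437 ≡ 364 (mod 1073), so (1437 / 1073) = (364 / 1073).
Factor out 2: 364 = 2^2·91. Since 1073 ≡ 1 (mod 8), (2 / 1073) = +1, and (2 / 1073)^2 = +1. Now have (91 / 1073).
1073 ≡ 1 (mod 4), so quadratic reciprocity gives (91 / 1073) = (1073 / 91). Reduce: 1073 ≡ 72 (mod 91). Now have (72 / 91).
Factor out 2: 72 = 2^3·9. Since 91 ≡ 3 (mod 8), (2 / 91) = -1, and (2 / 91)^3 = -1. Now have -(9 / 91).
9 ≡ 1 (mod 4), so quadratic reciprocity gives (9 / 91) = (91 / 9). Reduce: 91 ≡ 1 (mod 9). Now have -(1 / 9).
(1 / 9) = 1. Collecting the sign factors: -1.
Product: (1)·(-1) = -1.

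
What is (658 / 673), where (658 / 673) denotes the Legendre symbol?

-1

(658 / 673)
  = (329 / 673)    [673 ≡ 1 mod 8 ⇒ (2 / 673) = +1]
  = (673 / 329)    [QR: 329 ≡ 1 mod 4, sign kept]
  = (15 / 329)    [673 ≡ 15 mod 329]
  = (329 / 15)    [QR: 329 ≡ 1 mod 4, sign kept]
  = (14 / 15)    [329 ≡ 14 mod 15]
  = (7 / 15)    [15 ≡ 7 mod 8 ⇒ (2 / 15) = +1]
  = -(15 / 7)    [QR: both ≡ 3 mod 4, sign flips]
  = -(1 / 7)    [15 ≡ 1 mod 7]
  = -1    [(1 / 7) = 1]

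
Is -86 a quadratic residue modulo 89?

(-86/89)
  = (3/89)    [-86 ≡ 3 mod 89]
  = (89/3)    [QR: 89 ≡ 1 mod 4, sign kept]
  = (2/3)    [89 ≡ 2 mod 3]
  = -(1/3)    [3 ≡ 3 mod 8 ⇒ (2/3) = -1]
  = -1    [(1/3) = 1]
The Legendre symbol is -1, so x^2 ≡ -86 (mod 89) has no solution.

no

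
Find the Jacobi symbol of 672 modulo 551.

Reduce the numerator: 672 ≡ 121 (mod 551), so (672/551) = (121/551).
121 ≡ 1 (mod 4), so quadratic reciprocity gives (121/551) = (551/121). Reduce: 551 ≡ 67 (mod 121). Now have (67/121).
121 ≡ 1 (mod 4), so quadratic reciprocity gives (67/121) = (121/67). Reduce: 121 ≡ 54 (mod 67). Now have (54/67).
Factor out 2: 54 = 2·27. Since 67 ≡ 3 (mod 8), (2/67) = -1. Now have -(27/67).
Both 27 ≡ 3 and 67 ≡ 3 (mod 4), so reciprocity gives (27/67) = -(67/27). Reduce: 67 ≡ 13 (mod 27). Now have (13/27).
13 ≡ 1 (mod 4), so quadratic reciprocity gives (13/27) = (27/13). Reduce: 27 ≡ 1 (mod 13). Now have (1/13).
(1/13) = 1. Collecting the sign factors: 1.

1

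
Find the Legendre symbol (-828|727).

Reduce the numerator: -828 ≡ 626 (mod 727), so (-828|727) = (626|727).
Factor out 2: 626 = 2·313. Since 727 ≡ 7 (mod 8), (2|727) = +1. Now have (313|727).
313 ≡ 1 (mod 4), so quadratic reciprocity gives (313|727) = (727|313). Reduce: 727 ≡ 101 (mod 313). Now have (101|313).
101 ≡ 1 (mod 4), so quadratic reciprocity gives (101|313) = (313|101). Reduce: 313 ≡ 10 (mod 101). Now have (10|101).
Factor out 2: 10 = 2·5. Since 101 ≡ 5 (mod 8), (2|101) = -1. Now have -(5|101).
5 ≡ 1 (mod 4), so quadratic reciprocity gives (5|101) = (101|5). Reduce: 101 ≡ 1 (mod 5). Now have -(1|5).
(1|5) = 1. Collecting the sign factors: -1.

-1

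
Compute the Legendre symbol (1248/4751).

-1

(1248/4751)
  = (39/4751)    [4751 ≡ 7 mod 8 ⇒ (2/4751)^5 = +1]
  = -(4751/39)    [QR: both ≡ 3 mod 4, sign flips]
  = -(32/39)    [4751 ≡ 32 mod 39]
  = -(1/39)    [39 ≡ 7 mod 8 ⇒ (2/39)^5 = +1]
  = -1    [(1/39) = 1]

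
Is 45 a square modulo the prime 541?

45 ≡ 1 (mod 4), so quadratic reciprocity gives (45|541) = (541|45). Reduce: 541 ≡ 1 (mod 45). Now have (1|45).
(1|45) = 1. Collecting the sign factors: 1.
(45|541) = 1, and 541 is prime, so 45 is a quadratic residue mod 541.

yes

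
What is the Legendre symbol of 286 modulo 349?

(286 / 349)
  = -(143 / 349)    [349 ≡ 5 mod 8 ⇒ (2 / 349) = -1]
  = -(349 / 143)    [QR: 349 ≡ 1 mod 4, sign kept]
  = -(63 / 143)    [349 ≡ 63 mod 143]
  = (143 / 63)    [QR: both ≡ 3 mod 4, sign flips]
  = (17 / 63)    [143 ≡ 17 mod 63]
  = (63 / 17)    [QR: 17 ≡ 1 mod 4, sign kept]
  = (12 / 17)    [63 ≡ 12 mod 17]
  = (3 / 17)    [17 ≡ 1 mod 8 ⇒ (2 / 17)^2 = +1]
  = (17 / 3)    [QR: 17 ≡ 1 mod 4, sign kept]
  = (2 / 3)    [17 ≡ 2 mod 3]
  = -(1 / 3)    [3 ≡ 3 mod 8 ⇒ (2 / 3) = -1]
  = -1    [(1 / 3) = 1]

-1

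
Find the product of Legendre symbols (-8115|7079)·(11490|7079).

-1

By multiplicativity, (-8115·11490|7079) = (-8115|7079)·(11490|7079).
First factor (-8115|7079):
Reduce the numerator: -8115 ≡ 6043 (mod 7079), so (-8115|7079) = (6043|7079).
Both 6043 ≡ 3 and 7079 ≡ 3 (mod 4), so reciprocity gives (6043|7079) = -(7079|6043). Reduce: 7079 ≡ 1036 (mod 6043). Now have -(1036|6043).
Factor out 2: 1036 = 2^2·259. Since 6043 ≡ 3 (mod 8), (2|6043) = -1, and (2|6043)^2 = +1. Now have -(259|6043).
Both 259 ≡ 3 and 6043 ≡ 3 (mod 4), so reciprocity gives (259|6043) = -(6043|259). Reduce: 6043 ≡ 86 (mod 259). Now have (86|259).
Factor out 2: 86 = 2·43. Since 259 ≡ 3 (mod 8), (2|259) = -1. Now have -(43|259).
Both 43 ≡ 3 and 259 ≡ 3 (mod 4), so reciprocity gives (43|259) = -(259|43). Reduce: 259 ≡ 1 (mod 43). Now have (1|43).
(1|43) = 1. Collecting the sign factors: 1.
Second factor (11490|7079):
Reduce the numerator: 11490 ≡ 4411 (mod 7079), so (11490|7079) = (4411|7079).
Both 4411 ≡ 3 and 7079 ≡ 3 (mod 4), so reciprocity gives (4411|7079) = -(7079|4411). Reduce: 7079 ≡ 2668 (mod 4411). Now have -(2668|4411).
Factor out 2: 2668 = 2^2·667. Since 4411 ≡ 3 (mod 8), (2|4411) = -1, and (2|4411)^2 = +1. Now have -(667|4411).
Both 667 ≡ 3 and 4411 ≡ 3 (mod 4), so reciprocity gives (667|4411) = -(4411|667). Reduce: 4411 ≡ 409 (mod 667). Now have (409|667).
409 ≡ 1 (mod 4), so quadratic reciprocity gives (409|667) = (667|409). Reduce: 667 ≡ 258 (mod 409). Now have (258|409).
Factor out 2: 258 = 2·129. Since 409 ≡ 1 (mod 8), (2|409) = +1. Now have (129|409).
129 ≡ 1 (mod 4), so quadratic reciprocity gives (129|409) = (409|129). Reduce: 409 ≡ 22 (mod 129). Now have (22|129).
Factor out 2: 22 = 2·11. Since 129 ≡ 1 (mod 8), (2|129) = +1. Now have (11|129).
129 ≡ 1 (mod 4), so quadratic reciprocity gives (11|129) = (129|11). Reduce: 129 ≡ 8 (mod 11). Now have (8|11).
Factor out 2: 8 = 2^3. Since 11 ≡ 3 (mod 8), (2|11) = -1, and (2|11)^3 = -1. Now have -(1|11).
(1|11) = 1. Collecting the sign factors: -1.
Product: (1)·(-1) = -1.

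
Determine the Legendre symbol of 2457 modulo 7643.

1

(2457 / 7643)
  = (7643 / 2457)    [QR: 2457 ≡ 1 mod 4, sign kept]
  = (272 / 2457)    [7643 ≡ 272 mod 2457]
  = (17 / 2457)    [2457 ≡ 1 mod 8 ⇒ (2 / 2457)^4 = +1]
  = (2457 / 17)    [QR: 17 ≡ 1 mod 4, sign kept]
  = (9 / 17)    [2457 ≡ 9 mod 17]
  = (17 / 9)    [QR: 9 ≡ 1 mod 4, sign kept]
  = (8 / 9)    [17 ≡ 8 mod 9]
  = (1 / 9)    [9 ≡ 1 mod 8 ⇒ (2 / 9)^3 = +1]
  = 1    [(1 / 9) = 1]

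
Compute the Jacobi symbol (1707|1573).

1

Reduce the numerator: 1707 ≡ 134 (mod 1573), so (1707|1573) = (134|1573).
Factor out 2: 134 = 2·67. Since 1573 ≡ 5 (mod 8), (2|1573) = -1. Now have -(67|1573).
1573 ≡ 1 (mod 4), so quadratic reciprocity gives (67|1573) = (1573|67). Reduce: 1573 ≡ 32 (mod 67). Now have -(32|67).
Factor out 2: 32 = 2^5. Since 67 ≡ 3 (mod 8), (2|67) = -1, and (2|67)^5 = -1. Now have (1|67).
(1|67) = 1. Collecting the sign factors: 1.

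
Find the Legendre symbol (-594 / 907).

(-594 / 907)
  = (313 / 907)    [-594 ≡ 313 mod 907]
  = (907 / 313)    [QR: 313 ≡ 1 mod 4, sign kept]
  = (281 / 313)    [907 ≡ 281 mod 313]
  = (313 / 281)    [QR: 281 ≡ 1 mod 4, sign kept]
  = (32 / 281)    [313 ≡ 32 mod 281]
  = (1 / 281)    [281 ≡ 1 mod 8 ⇒ (2 / 281)^5 = +1]
  = 1    [(1 / 281) = 1]

1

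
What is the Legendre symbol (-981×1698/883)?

-1

By multiplicativity, (-981·1698/883) = (-981/883)·(1698/883).
First factor (-981/883):
Pull out -1: (-981/883) = (-1/883)·(981/883). Since 883 ≡ 3 (mod 4), (-1/883) = -1. Now have -(981/883).
Reduce the numerator: 981 ≡ 98 (mod 883), so (981/883) = (98/883).
Factor out 2: 98 = 2·49. Since 883 ≡ 3 (mod 8), (2/883) = -1. Now have (49/883).
49 ≡ 1 (mod 4), so quadratic reciprocity gives (49/883) = (883/49). Reduce: 883 ≡ 1 (mod 49). Now have (1/49).
(1/49) = 1. Collecting the sign factors: 1.
Second factor (1698/883):
Reduce the numerator: 1698 ≡ 815 (mod 883), so (1698/883) = (815/883).
Both 815 ≡ 3 and 883 ≡ 3 (mod 4), so reciprocity gives (815/883) = -(883/815). Reduce: 883 ≡ 68 (mod 815). Now have -(68/815).
Factor out 2: 68 = 2^2·17. Since 815 ≡ 7 (mod 8), (2/815) = +1, and (2/815)^2 = +1. Now have -(17/815).
17 ≡ 1 (mod 4), so quadratic reciprocity gives (17/815) = (815/17). Reduce: 815 ≡ 16 (mod 17). Now have -(16/17).
Factor out 2: 16 = 2^4. Since 17 ≡ 1 (mod 8), (2/17) = +1, and (2/17)^4 = +1. Now have -(1/17).
(1/17) = 1. Collecting the sign factors: -1.
Product: (1)·(-1) = -1.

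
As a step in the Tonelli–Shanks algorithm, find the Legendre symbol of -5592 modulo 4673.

(-5592|4673)
  = (5592|4673)    [4673 ≡ 1 mod 4 ⇒ (-1|4673) = +1]
  = (919|4673)    [5592 ≡ 919 mod 4673]
  = (4673|919)    [QR: 4673 ≡ 1 mod 4, sign kept]
  = (78|919)    [4673 ≡ 78 mod 919]
  = (39|919)    [919 ≡ 7 mod 8 ⇒ (2|919) = +1]
  = -(919|39)    [QR: both ≡ 3 mod 4, sign flips]
  = -(22|39)    [919 ≡ 22 mod 39]
  = -(11|39)    [39 ≡ 7 mod 8 ⇒ (2|39) = +1]
  = (39|11)    [QR: both ≡ 3 mod 4, sign flips]
  = (6|11)    [39 ≡ 6 mod 11]
  = -(3|11)    [11 ≡ 3 mod 8 ⇒ (2|11) = -1]
  = (11|3)    [QR: both ≡ 3 mod 4, sign flips]
  = (2|3)    [11 ≡ 2 mod 3]
  = -(1|3)    [3 ≡ 3 mod 8 ⇒ (2|3) = -1]
  = -1    [(1|3) = 1]

-1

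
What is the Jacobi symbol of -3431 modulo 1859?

(-3431|1859)
  = (287|1859)    [-3431 ≡ 287 mod 1859]
  = -(1859|287)    [QR: both ≡ 3 mod 4, sign flips]
  = -(137|287)    [1859 ≡ 137 mod 287]
  = -(287|137)    [QR: 137 ≡ 1 mod 4, sign kept]
  = -(13|137)    [287 ≡ 13 mod 137]
  = -(137|13)    [QR: 13 ≡ 1 mod 4, sign kept]
  = -(7|13)    [137 ≡ 7 mod 13]
  = -(13|7)    [QR: 13 ≡ 1 mod 4, sign kept]
  = -(6|7)    [13 ≡ 6 mod 7]
  = -(3|7)    [7 ≡ 7 mod 8 ⇒ (2|7) = +1]
  = (7|3)    [QR: both ≡ 3 mod 4, sign flips]
  = (1|3)    [7 ≡ 1 mod 3]
  = 1    [(1|3) = 1]

1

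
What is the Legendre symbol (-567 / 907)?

(-567 / 907)
  = (340 / 907)    [-567 ≡ 340 mod 907]
  = (85 / 907)    [907 ≡ 3 mod 8 ⇒ (2 / 907)^2 = +1]
  = (907 / 85)    [QR: 85 ≡ 1 mod 4, sign kept]
  = (57 / 85)    [907 ≡ 57 mod 85]
  = (85 / 57)    [QR: 57 ≡ 1 mod 4, sign kept]
  = (28 / 57)    [85 ≡ 28 mod 57]
  = (7 / 57)    [57 ≡ 1 mod 8 ⇒ (2 / 57)^2 = +1]
  = (57 / 7)    [QR: 57 ≡ 1 mod 4, sign kept]
  = (1 / 7)    [57 ≡ 1 mod 7]
  = 1    [(1 / 7) = 1]

1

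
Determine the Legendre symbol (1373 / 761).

Reduce the numerator: 1373 ≡ 612 (mod 761), so (1373 / 761) = (612 / 761).
Factor out 2: 612 = 2^2·153. Since 761 ≡ 1 (mod 8), (2 / 761) = +1, and (2 / 761)^2 = +1. Now have (153 / 761).
153 ≡ 1 (mod 4), so quadratic reciprocity gives (153 / 761) = (761 / 153). Reduce: 761 ≡ 149 (mod 153). Now have (149 / 153).
149 ≡ 1 (mod 4), so quadratic reciprocity gives (149 / 153) = (153 / 149). Reduce: 153 ≡ 4 (mod 149). Now have (4 / 149).
Factor out 2: 4 = 2^2. Since 149 ≡ 5 (mod 8), (2 / 149) = -1, and (2 / 149)^2 = +1. Now have (1 / 149).
(1 / 149) = 1. Collecting the sign factors: 1.

1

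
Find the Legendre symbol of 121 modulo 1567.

121 ≡ 1 (mod 4), so quadratic reciprocity gives (121 / 1567) = (1567 / 121). Reduce: 1567 ≡ 115 (mod 121). Now have (115 / 121).
121 ≡ 1 (mod 4), so quadratic reciprocity gives (115 / 121) = (121 / 115). Reduce: 121 ≡ 6 (mod 115). Now have (6 / 115).
Factor out 2: 6 = 2·3. Since 115 ≡ 3 (mod 8), (2 / 115) = -1. Now have -(3 / 115).
Both 3 ≡ 3 and 115 ≡ 3 (mod 4), so reciprocity gives (3 / 115) = -(115 / 3). Reduce: 115 ≡ 1 (mod 3). Now have (1 / 3).
(1 / 3) = 1. Collecting the sign factors: 1.

1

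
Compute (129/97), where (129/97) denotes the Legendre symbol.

(129/97)
  = (32/97)    [129 ≡ 32 mod 97]
  = (1/97)    [97 ≡ 1 mod 8 ⇒ (2/97)^5 = +1]
  = 1    [(1/97) = 1]

1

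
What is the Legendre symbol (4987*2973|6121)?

By multiplicativity, (4987·2973|6121) = (4987|6121)·(2973|6121).
First factor (4987|6121):
(4987|6121)
  = (6121|4987)    [QR: 6121 ≡ 1 mod 4, sign kept]
  = (1134|4987)    [6121 ≡ 1134 mod 4987]
  = -(567|4987)    [4987 ≡ 3 mod 8 ⇒ (2|4987) = -1]
  = (4987|567)    [QR: both ≡ 3 mod 4, sign flips]
  = (451|567)    [4987 ≡ 451 mod 567]
  = -(567|451)    [QR: both ≡ 3 mod 4, sign flips]
  = -(116|451)    [567 ≡ 116 mod 451]
  = -(29|451)    [451 ≡ 3 mod 8 ⇒ (2|451)^2 = +1]
  = -(451|29)    [QR: 29 ≡ 1 mod 4, sign kept]
  = -(16|29)    [451 ≡ 16 mod 29]
  = -(1|29)    [29 ≡ 5 mod 8 ⇒ (2|29)^4 = +1]
  = -1    [(1|29) = 1]
Second factor (2973|6121):
(2973|6121)
  = (6121|2973)    [QR: 2973 ≡ 1 mod 4, sign kept]
  = (175|2973)    [6121 ≡ 175 mod 2973]
  = (2973|175)    [QR: 2973 ≡ 1 mod 4, sign kept]
  = (173|175)    [2973 ≡ 173 mod 175]
  = (175|173)    [QR: 173 ≡ 1 mod 4, sign kept]
  = (2|173)    [175 ≡ 2 mod 173]
  = -(1|173)    [173 ≡ 5 mod 8 ⇒ (2|173) = -1]
  = -1    [(1|173) = 1]
Product: (-1)·(-1) = 1.

1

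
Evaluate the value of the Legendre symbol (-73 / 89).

1

(-73 / 89)
  = (16 / 89)    [-73 ≡ 16 mod 89]
  = (1 / 89)    [89 ≡ 1 mod 8 ⇒ (2 / 89)^4 = +1]
  = 1    [(1 / 89) = 1]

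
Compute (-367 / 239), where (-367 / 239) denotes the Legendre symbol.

-1

Pull out -1: (-367 / 239) = (-1 / 239)·(367 / 239). Since 239 ≡ 3 (mod 4), (-1 / 239) = -1. Now have -(367 / 239).
Reduce the numerator: 367 ≡ 128 (mod 239), so (367 / 239) = (128 / 239).
Factor out 2: 128 = 2^7. Since 239 ≡ 7 (mod 8), (2 / 239) = +1, and (2 / 239)^7 = +1. Now have -(1 / 239).
(1 / 239) = 1. Collecting the sign factors: -1.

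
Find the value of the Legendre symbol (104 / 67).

(104 / 67)
  = (37 / 67)    [104 ≡ 37 mod 67]
  = (67 / 37)    [QR: 37 ≡ 1 mod 4, sign kept]
  = (30 / 37)    [67 ≡ 30 mod 37]
  = -(15 / 37)    [37 ≡ 5 mod 8 ⇒ (2 / 37) = -1]
  = -(37 / 15)    [QR: 37 ≡ 1 mod 4, sign kept]
  = -(7 / 15)    [37 ≡ 7 mod 15]
  = (15 / 7)    [QR: both ≡ 3 mod 4, sign flips]
  = (1 / 7)    [15 ≡ 1 mod 7]
  = 1    [(1 / 7) = 1]

1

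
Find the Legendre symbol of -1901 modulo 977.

-1

Reduce the numerator: -1901 ≡ 53 (mod 977), so (-1901 / 977) = (53 / 977).
53 ≡ 1 (mod 4), so quadratic reciprocity gives (53 / 977) = (977 / 53). Reduce: 977 ≡ 23 (mod 53). Now have (23 / 53).
53 ≡ 1 (mod 4), so quadratic reciprocity gives (23 / 53) = (53 / 23). Reduce: 53 ≡ 7 (mod 23). Now have (7 / 23).
Both 7 ≡ 3 and 23 ≡ 3 (mod 4), so reciprocity gives (7 / 23) = -(23 / 7). Reduce: 23 ≡ 2 (mod 7). Now have -(2 / 7).
Factor out 2: 2 = 2. Since 7 ≡ 7 (mod 8), (2 / 7) = +1. Now have -(1 / 7).
(1 / 7) = 1. Collecting the sign factors: -1.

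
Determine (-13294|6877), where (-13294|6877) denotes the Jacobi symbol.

Reduce the numerator: -13294 ≡ 460 (mod 6877), so (-13294|6877) = (460|6877).
Factor out 2: 460 = 2^2·115. Since 6877 ≡ 5 (mod 8), (2|6877) = -1, and (2|6877)^2 = +1. Now have (115|6877).
6877 ≡ 1 (mod 4), so quadratic reciprocity gives (115|6877) = (6877|115). Reduce: 6877 ≡ 92 (mod 115). Now have (92|115).
Factor out 2: 92 = 2^2·23. Since 115 ≡ 3 (mod 8), (2|115) = -1, and (2|115)^2 = +1. Now have (23|115).
Both 23 ≡ 3 and 115 ≡ 3 (mod 4), so reciprocity gives (23|115) = -(115|23). Reduce: 115 ≡ 0 (mod 23). Now have -(0|23).
The numerator is now 0 with denominator 23 > 1: the symbol is 0.

0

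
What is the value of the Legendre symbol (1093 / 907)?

-1

Reduce the numerator: 1093 ≡ 186 (mod 907), so (1093 / 907) = (186 / 907).
Factor out 2: 186 = 2·93. Since 907 ≡ 3 (mod 8), (2 / 907) = -1. Now have -(93 / 907).
93 ≡ 1 (mod 4), so quadratic reciprocity gives (93 / 907) = (907 / 93). Reduce: 907 ≡ 70 (mod 93). Now have -(70 / 93).
Factor out 2: 70 = 2·35. Since 93 ≡ 5 (mod 8), (2 / 93) = -1. Now have (35 / 93).
93 ≡ 1 (mod 4), so quadratic reciprocity gives (35 / 93) = (93 / 35). Reduce: 93 ≡ 23 (mod 35). Now have (23 / 35).
Both 23 ≡ 3 and 35 ≡ 3 (mod 4), so reciprocity gives (23 / 35) = -(35 / 23). Reduce: 35 ≡ 12 (mod 23). Now have -(12 / 23).
Factor out 2: 12 = 2^2·3. Since 23 ≡ 7 (mod 8), (2 / 23) = +1, and (2 / 23)^2 = +1. Now have -(3 / 23).
Both 3 ≡ 3 and 23 ≡ 3 (mod 4), so reciprocity gives (3 / 23) = -(23 / 3). Reduce: 23 ≡ 2 (mod 3). Now have (2 / 3).
Factor out 2: 2 = 2. Since 3 ≡ 3 (mod 8), (2 / 3) = -1. Now have -(1 / 3).
(1 / 3) = 1. Collecting the sign factors: -1.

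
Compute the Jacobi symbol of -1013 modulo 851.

1

(-1013 / 851)
  = -(1013 / 851)    [851 ≡ 3 mod 4 ⇒ (-1 / 851) = -1]
  = -(162 / 851)    [1013 ≡ 162 mod 851]
  = (81 / 851)    [851 ≡ 3 mod 8 ⇒ (2 / 851) = -1]
  = (851 / 81)    [QR: 81 ≡ 1 mod 4, sign kept]
  = (41 / 81)    [851 ≡ 41 mod 81]
  = (81 / 41)    [QR: 41 ≡ 1 mod 4, sign kept]
  = (40 / 41)    [81 ≡ 40 mod 41]
  = (5 / 41)    [41 ≡ 1 mod 8 ⇒ (2 / 41)^3 = +1]
  = (41 / 5)    [QR: 5 ≡ 1 mod 4, sign kept]
  = (1 / 5)    [41 ≡ 1 mod 5]
  = 1    [(1 / 5) = 1]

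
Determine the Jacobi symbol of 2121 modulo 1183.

Reduce the numerator: 2121 ≡ 938 (mod 1183), so (2121/1183) = (938/1183).
Factor out 2: 938 = 2·469. Since 1183 ≡ 7 (mod 8), (2/1183) = +1. Now have (469/1183).
469 ≡ 1 (mod 4), so quadratic reciprocity gives (469/1183) = (1183/469). Reduce: 1183 ≡ 245 (mod 469). Now have (245/469).
245 ≡ 1 (mod 4), so quadratic reciprocity gives (245/469) = (469/245). Reduce: 469 ≡ 224 (mod 245). Now have (224/245).
Factor out 2: 224 = 2^5·7. Since 245 ≡ 5 (mod 8), (2/245) = -1, and (2/245)^5 = -1. Now have -(7/245).
245 ≡ 1 (mod 4), so quadratic reciprocity gives (7/245) = (245/7). Reduce: 245 ≡ 0 (mod 7). Now have -(0/7).
The numerator is now 0 with denominator 7 > 1: the symbol is 0.

0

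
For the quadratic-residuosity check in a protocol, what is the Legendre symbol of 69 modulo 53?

(69|53)
  = (16|53)    [69 ≡ 16 mod 53]
  = (1|53)    [53 ≡ 5 mod 8 ⇒ (2|53)^4 = +1]
  = 1    [(1|53) = 1]

1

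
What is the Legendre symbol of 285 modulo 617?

(285 / 617)
  = (617 / 285)    [QR: 285 ≡ 1 mod 4, sign kept]
  = (47 / 285)    [617 ≡ 47 mod 285]
  = (285 / 47)    [QR: 285 ≡ 1 mod 4, sign kept]
  = (3 / 47)    [285 ≡ 3 mod 47]
  = -(47 / 3)    [QR: both ≡ 3 mod 4, sign flips]
  = -(2 / 3)    [47 ≡ 2 mod 3]
  = (1 / 3)    [3 ≡ 3 mod 8 ⇒ (2 / 3) = -1]
  = 1    [(1 / 3) = 1]

1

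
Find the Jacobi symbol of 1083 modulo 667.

-1

(1083/667)
  = (416/667)    [1083 ≡ 416 mod 667]
  = -(13/667)    [667 ≡ 3 mod 8 ⇒ (2/667)^5 = -1]
  = -(667/13)    [QR: 13 ≡ 1 mod 4, sign kept]
  = -(4/13)    [667 ≡ 4 mod 13]
  = -(1/13)    [13 ≡ 5 mod 8 ⇒ (2/13)^2 = +1]
  = -1    [(1/13) = 1]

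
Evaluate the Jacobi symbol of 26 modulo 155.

(26 / 155)
  = -(13 / 155)    [155 ≡ 3 mod 8 ⇒ (2 / 155) = -1]
  = -(155 / 13)    [QR: 13 ≡ 1 mod 4, sign kept]
  = -(12 / 13)    [155 ≡ 12 mod 13]
  = -(3 / 13)    [13 ≡ 5 mod 8 ⇒ (2 / 13)^2 = +1]
  = -(13 / 3)    [QR: 13 ≡ 1 mod 4, sign kept]
  = -(1 / 3)    [13 ≡ 1 mod 3]
  = -1    [(1 / 3) = 1]

-1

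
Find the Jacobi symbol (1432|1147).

-1

(1432|1147)
  = (285|1147)    [1432 ≡ 285 mod 1147]
  = (1147|285)    [QR: 285 ≡ 1 mod 4, sign kept]
  = (7|285)    [1147 ≡ 7 mod 285]
  = (285|7)    [QR: 285 ≡ 1 mod 4, sign kept]
  = (5|7)    [285 ≡ 5 mod 7]
  = (7|5)    [QR: 5 ≡ 1 mod 4, sign kept]
  = (2|5)    [7 ≡ 2 mod 5]
  = -(1|5)    [5 ≡ 5 mod 8 ⇒ (2|5) = -1]
  = -1    [(1|5) = 1]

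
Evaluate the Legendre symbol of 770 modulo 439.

1

Reduce the numerator: 770 ≡ 331 (mod 439), so (770/439) = (331/439).
Both 331 ≡ 3 and 439 ≡ 3 (mod 4), so reciprocity gives (331/439) = -(439/331). Reduce: 439 ≡ 108 (mod 331). Now have -(108/331).
Factor out 2: 108 = 2^2·27. Since 331 ≡ 3 (mod 8), (2/331) = -1, and (2/331)^2 = +1. Now have -(27/331).
Both 27 ≡ 3 and 331 ≡ 3 (mod 4), so reciprocity gives (27/331) = -(331/27). Reduce: 331 ≡ 7 (mod 27). Now have (7/27).
Both 7 ≡ 3 and 27 ≡ 3 (mod 4), so reciprocity gives (7/27) = -(27/7). Reduce: 27 ≡ 6 (mod 7). Now have -(6/7).
Factor out 2: 6 = 2·3. Since 7 ≡ 7 (mod 8), (2/7) = +1. Now have -(3/7).
Both 3 ≡ 3 and 7 ≡ 3 (mod 4), so reciprocity gives (3/7) = -(7/3). Reduce: 7 ≡ 1 (mod 3). Now have (1/3).
(1/3) = 1. Collecting the sign factors: 1.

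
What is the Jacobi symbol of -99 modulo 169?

1

Reduce the numerator: -99 ≡ 70 (mod 169), so (-99/169) = (70/169).
Factor out 2: 70 = 2·35. Since 169 ≡ 1 (mod 8), (2/169) = +1. Now have (35/169).
169 ≡ 1 (mod 4), so quadratic reciprocity gives (35/169) = (169/35). Reduce: 169 ≡ 29 (mod 35). Now have (29/35).
29 ≡ 1 (mod 4), so quadratic reciprocity gives (29/35) = (35/29). Reduce: 35 ≡ 6 (mod 29). Now have (6/29).
Factor out 2: 6 = 2·3. Since 29 ≡ 5 (mod 8), (2/29) = -1. Now have -(3/29).
29 ≡ 1 (mod 4), so quadratic reciprocity gives (3/29) = (29/3). Reduce: 29 ≡ 2 (mod 3). Now have -(2/3).
Factor out 2: 2 = 2. Since 3 ≡ 3 (mod 8), (2/3) = -1. Now have (1/3).
(1/3) = 1. Collecting the sign factors: 1.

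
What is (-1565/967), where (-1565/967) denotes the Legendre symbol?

Reduce the numerator: -1565 ≡ 369 (mod 967), so (-1565/967) = (369/967).
369 ≡ 1 (mod 4), so quadratic reciprocity gives (369/967) = (967/369). Reduce: 967 ≡ 229 (mod 369). Now have (229/369).
229 ≡ 1 (mod 4), so quadratic reciprocity gives (229/369) = (369/229). Reduce: 369 ≡ 140 (mod 229). Now have (140/229).
Factor out 2: 140 = 2^2·35. Since 229 ≡ 5 (mod 8), (2/229) = -1, and (2/229)^2 = +1. Now have (35/229).
229 ≡ 1 (mod 4), so quadratic reciprocity gives (35/229) = (229/35). Reduce: 229 ≡ 19 (mod 35). Now have (19/35).
Both 19 ≡ 3 and 35 ≡ 3 (mod 4), so reciprocity gives (19/35) = -(35/19). Reduce: 35 ≡ 16 (mod 19). Now have -(16/19).
Factor out 2: 16 = 2^4. Since 19 ≡ 3 (mod 8), (2/19) = -1, and (2/19)^4 = +1. Now have -(1/19).
(1/19) = 1. Collecting the sign factors: -1.

-1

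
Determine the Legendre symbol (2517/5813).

(2517/5813)
  = (5813/2517)    [QR: 2517 ≡ 1 mod 4, sign kept]
  = (779/2517)    [5813 ≡ 779 mod 2517]
  = (2517/779)    [QR: 2517 ≡ 1 mod 4, sign kept]
  = (180/779)    [2517 ≡ 180 mod 779]
  = (45/779)    [779 ≡ 3 mod 8 ⇒ (2/779)^2 = +1]
  = (779/45)    [QR: 45 ≡ 1 mod 4, sign kept]
  = (14/45)    [779 ≡ 14 mod 45]
  = -(7/45)    [45 ≡ 5 mod 8 ⇒ (2/45) = -1]
  = -(45/7)    [QR: 45 ≡ 1 mod 4, sign kept]
  = -(3/7)    [45 ≡ 3 mod 7]
  = (7/3)    [QR: both ≡ 3 mod 4, sign flips]
  = (1/3)    [7 ≡ 1 mod 3]
  = 1    [(1/3) = 1]

1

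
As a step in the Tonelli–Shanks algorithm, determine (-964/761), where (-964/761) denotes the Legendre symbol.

Reduce the numerator: -964 ≡ 558 (mod 761), so (-964/761) = (558/761).
Factor out 2: 558 = 2·279. Since 761 ≡ 1 (mod 8), (2/761) = +1. Now have (279/761).
761 ≡ 1 (mod 4), so quadratic reciprocity gives (279/761) = (761/279). Reduce: 761 ≡ 203 (mod 279). Now have (203/279).
Both 203 ≡ 3 and 279 ≡ 3 (mod 4), so reciprocity gives (203/279) = -(279/203). Reduce: 279 ≡ 76 (mod 203). Now have -(76/203).
Factor out 2: 76 = 2^2·19. Since 203 ≡ 3 (mod 8), (2/203) = -1, and (2/203)^2 = +1. Now have -(19/203).
Both 19 ≡ 3 and 203 ≡ 3 (mod 4), so reciprocity gives (19/203) = -(203/19). Reduce: 203 ≡ 13 (mod 19). Now have (13/19).
13 ≡ 1 (mod 4), so quadratic reciprocity gives (13/19) = (19/13). Reduce: 19 ≡ 6 (mod 13). Now have (6/13).
Factor out 2: 6 = 2·3. Since 13 ≡ 5 (mod 8), (2/13) = -1. Now have -(3/13).
13 ≡ 1 (mod 4), so quadratic reciprocity gives (3/13) = (13/3). Reduce: 13 ≡ 1 (mod 3). Now have -(1/3).
(1/3) = 1. Collecting the sign factors: -1.

-1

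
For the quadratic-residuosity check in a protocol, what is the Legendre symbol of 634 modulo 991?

Factor out 2: 634 = 2·317. Since 991 ≡ 7 (mod 8), (2/991) = +1. Now have (317/991).
317 ≡ 1 (mod 4), so quadratic reciprocity gives (317/991) = (991/317). Reduce: 991 ≡ 40 (mod 317). Now have (40/317).
Factor out 2: 40 = 2^3·5. Since 317 ≡ 5 (mod 8), (2/317) = -1, and (2/317)^3 = -1. Now have -(5/317).
5 ≡ 1 (mod 4), so quadratic reciprocity gives (5/317) = (317/5). Reduce: 317 ≡ 2 (mod 5). Now have -(2/5).
Factor out 2: 2 = 2. Since 5 ≡ 5 (mod 8), (2/5) = -1. Now have (1/5).
(1/5) = 1. Collecting the sign factors: 1.

1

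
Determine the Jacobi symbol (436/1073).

-1

Factor out 2: 436 = 2^2·109. Since 1073 ≡ 1 (mod 8), (2/1073) = +1, and (2/1073)^2 = +1. Now have (109/1073).
109 ≡ 1 (mod 4), so quadratic reciprocity gives (109/1073) = (1073/109). Reduce: 1073 ≡ 92 (mod 109). Now have (92/109).
Factor out 2: 92 = 2^2·23. Since 109 ≡ 5 (mod 8), (2/109) = -1, and (2/109)^2 = +1. Now have (23/109).
109 ≡ 1 (mod 4), so quadratic reciprocity gives (23/109) = (109/23). Reduce: 109 ≡ 17 (mod 23). Now have (17/23).
17 ≡ 1 (mod 4), so quadratic reciprocity gives (17/23) = (23/17). Reduce: 23 ≡ 6 (mod 17). Now have (6/17).
Factor out 2: 6 = 2·3. Since 17 ≡ 1 (mod 8), (2/17) = +1. Now have (3/17).
17 ≡ 1 (mod 4), so quadratic reciprocity gives (3/17) = (17/3). Reduce: 17 ≡ 2 (mod 3). Now have (2/3).
Factor out 2: 2 = 2. Since 3 ≡ 3 (mod 8), (2/3) = -1. Now have -(1/3).
(1/3) = 1. Collecting the sign factors: -1.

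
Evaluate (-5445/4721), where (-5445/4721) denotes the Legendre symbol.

1

Reduce the numerator: -5445 ≡ 3997 (mod 4721), so (-5445/4721) = (3997/4721).
3997 ≡ 1 (mod 4), so quadratic reciprocity gives (3997/4721) = (4721/3997). Reduce: 4721 ≡ 724 (mod 3997). Now have (724/3997).
Factor out 2: 724 = 2^2·181. Since 3997 ≡ 5 (mod 8), (2/3997) = -1, and (2/3997)^2 = +1. Now have (181/3997).
181 ≡ 1 (mod 4), so quadratic reciprocity gives (181/3997) = (3997/181). Reduce: 3997 ≡ 15 (mod 181). Now have (15/181).
181 ≡ 1 (mod 4), so quadratic reciprocity gives (15/181) = (181/15). Reduce: 181 ≡ 1 (mod 15). Now have (1/15).
(1/15) = 1. Collecting the sign factors: 1.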